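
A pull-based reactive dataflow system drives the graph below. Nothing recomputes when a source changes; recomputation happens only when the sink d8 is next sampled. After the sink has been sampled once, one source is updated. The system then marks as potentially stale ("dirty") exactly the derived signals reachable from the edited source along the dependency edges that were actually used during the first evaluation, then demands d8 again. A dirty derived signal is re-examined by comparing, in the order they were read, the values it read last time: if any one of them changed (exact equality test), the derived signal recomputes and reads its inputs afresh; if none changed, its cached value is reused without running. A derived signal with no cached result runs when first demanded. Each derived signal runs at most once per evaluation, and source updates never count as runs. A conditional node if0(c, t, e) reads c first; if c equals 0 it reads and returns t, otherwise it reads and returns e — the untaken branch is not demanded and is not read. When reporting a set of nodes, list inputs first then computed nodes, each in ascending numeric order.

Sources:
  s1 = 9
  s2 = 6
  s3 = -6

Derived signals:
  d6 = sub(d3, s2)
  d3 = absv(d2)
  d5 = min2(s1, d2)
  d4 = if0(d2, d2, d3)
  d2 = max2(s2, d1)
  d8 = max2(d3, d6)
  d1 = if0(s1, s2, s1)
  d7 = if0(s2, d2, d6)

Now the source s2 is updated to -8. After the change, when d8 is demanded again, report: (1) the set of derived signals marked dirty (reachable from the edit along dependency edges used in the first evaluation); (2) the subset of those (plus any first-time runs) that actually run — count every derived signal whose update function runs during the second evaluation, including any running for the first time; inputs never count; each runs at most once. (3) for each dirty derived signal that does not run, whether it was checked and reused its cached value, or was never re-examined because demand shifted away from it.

Marked dirty: d2, d3, d6, d8.
Derived signals that run: d2, d6, d8 — 3 in total.
Checked but reused from cache: d3.
Key observation: the cutoff stops propagation at d3 — its inputs' values are unchanged, so it reuses its cache.

First evaluation (everything demanded from the output):
  d1 = if0(s1=9 -> else branch s1) = 9
  d2 = max2(6, 9) = 9
  d3 = absv(9) = 9
  d6 = sub(9, 6) = 3
  d8 = max2(9, 3) = 9

Propagation after the edit:
  d2: runs — s2 6->-8; result 9 (same value as before).
  d3: checked — values it read are unchanged (d2 unchanged); reused cached 9 without running.
  d6: runs — s2 6->-8; result 17.
  d8: runs — d6 3->17; result 17.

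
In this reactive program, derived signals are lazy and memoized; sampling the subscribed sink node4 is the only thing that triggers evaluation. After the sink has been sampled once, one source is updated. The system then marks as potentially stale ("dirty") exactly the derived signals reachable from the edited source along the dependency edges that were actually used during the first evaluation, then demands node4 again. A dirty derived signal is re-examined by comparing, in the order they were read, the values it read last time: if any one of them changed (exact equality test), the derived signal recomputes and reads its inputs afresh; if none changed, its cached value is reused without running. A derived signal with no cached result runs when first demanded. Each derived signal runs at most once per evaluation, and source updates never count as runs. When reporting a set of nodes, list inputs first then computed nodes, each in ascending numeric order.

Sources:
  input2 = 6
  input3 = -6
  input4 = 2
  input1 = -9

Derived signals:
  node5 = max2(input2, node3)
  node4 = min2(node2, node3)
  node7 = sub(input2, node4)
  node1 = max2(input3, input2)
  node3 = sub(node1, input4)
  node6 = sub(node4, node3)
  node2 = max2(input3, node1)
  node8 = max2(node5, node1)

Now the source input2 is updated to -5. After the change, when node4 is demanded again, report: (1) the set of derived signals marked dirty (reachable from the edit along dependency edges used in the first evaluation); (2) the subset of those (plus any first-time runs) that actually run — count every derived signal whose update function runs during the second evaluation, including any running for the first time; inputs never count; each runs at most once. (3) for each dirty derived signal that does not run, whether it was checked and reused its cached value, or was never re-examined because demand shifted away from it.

First demand of the output computes:
  node1 = max2(-6, 6) = 6
  node2 = max2(-6, 6) = 6
  node3 = sub(6, 2) = 4
  node4 = min2(6, 4) = 4

After the edit, cleaning proceeds:
  node1: a read changed (input2 6->-5) — executes, giving -5.
  node2: a read changed (node1 6->-5) — executes, giving -5.
  node3: a read changed (node1 6->-5) — executes, giving -7.
  node4: a read changed (node2 6->-5; node3 4->-7) — executes, giving -7.

The edit dirties: node1, node2, node3, node4.
4 derived signals run: node1, node2, node3, node4.
No dirty derived signal escaped a run.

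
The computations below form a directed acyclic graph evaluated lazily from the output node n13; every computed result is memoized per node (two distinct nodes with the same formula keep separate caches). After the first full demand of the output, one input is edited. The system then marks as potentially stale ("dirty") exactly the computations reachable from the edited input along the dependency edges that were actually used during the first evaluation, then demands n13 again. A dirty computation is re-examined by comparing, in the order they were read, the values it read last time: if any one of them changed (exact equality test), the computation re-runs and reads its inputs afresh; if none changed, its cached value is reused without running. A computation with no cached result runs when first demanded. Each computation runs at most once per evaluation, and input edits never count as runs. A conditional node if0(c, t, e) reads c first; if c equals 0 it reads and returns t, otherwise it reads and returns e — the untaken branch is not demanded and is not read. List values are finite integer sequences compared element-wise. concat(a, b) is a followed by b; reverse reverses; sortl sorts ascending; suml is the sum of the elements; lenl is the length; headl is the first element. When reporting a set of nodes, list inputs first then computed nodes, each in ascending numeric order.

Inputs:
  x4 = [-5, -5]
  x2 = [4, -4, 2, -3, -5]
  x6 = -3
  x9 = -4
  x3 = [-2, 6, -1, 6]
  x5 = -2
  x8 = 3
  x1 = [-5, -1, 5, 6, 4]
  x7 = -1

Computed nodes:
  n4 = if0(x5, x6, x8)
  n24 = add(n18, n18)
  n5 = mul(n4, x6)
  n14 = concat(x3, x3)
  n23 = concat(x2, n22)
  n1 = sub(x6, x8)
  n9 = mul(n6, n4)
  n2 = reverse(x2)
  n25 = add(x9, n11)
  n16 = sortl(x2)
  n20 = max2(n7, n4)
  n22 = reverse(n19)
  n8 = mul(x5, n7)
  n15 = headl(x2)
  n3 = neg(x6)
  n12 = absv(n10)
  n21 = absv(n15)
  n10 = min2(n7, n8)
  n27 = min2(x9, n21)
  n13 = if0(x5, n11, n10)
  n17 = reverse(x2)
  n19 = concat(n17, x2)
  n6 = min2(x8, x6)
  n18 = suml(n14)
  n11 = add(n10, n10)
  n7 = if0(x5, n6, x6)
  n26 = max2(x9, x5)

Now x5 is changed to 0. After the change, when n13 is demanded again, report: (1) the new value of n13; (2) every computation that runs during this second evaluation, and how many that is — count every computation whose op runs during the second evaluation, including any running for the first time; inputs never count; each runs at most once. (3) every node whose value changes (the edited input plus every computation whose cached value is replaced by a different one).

First demand of the output computes:
  n7 = if0(x5=-2 -> else branch x6) = -3
  n8 = mul(-2, -3) = 6
  n10 = min2(-3, 6) = -3
  n13 = if0(x5=-2 -> else branch n10) = -3

After the edit, cleaning proceeds:
  n6: had never run; runs now, result -3.
  n7: a read changed (x5 -2->0) — executes, giving -3 — identical to its old value.
  n8: a read changed (x5 -2->0) — executes, giving 0.
  n10: a read changed (n8 6->0) — executes, giving -3 — identical to its old value.
  n11: had never run; runs now, result -6.
  n13: a read changed (x5 -2->0) — executes, giving -6.

Note the branch switch — n6, n11 had no cache and run now for the first time.

Demanding n13 again yields -6.
6 computations run: n6, n7, n8, n10, n11, n13.
The nodes whose values change: x5, n8, n13.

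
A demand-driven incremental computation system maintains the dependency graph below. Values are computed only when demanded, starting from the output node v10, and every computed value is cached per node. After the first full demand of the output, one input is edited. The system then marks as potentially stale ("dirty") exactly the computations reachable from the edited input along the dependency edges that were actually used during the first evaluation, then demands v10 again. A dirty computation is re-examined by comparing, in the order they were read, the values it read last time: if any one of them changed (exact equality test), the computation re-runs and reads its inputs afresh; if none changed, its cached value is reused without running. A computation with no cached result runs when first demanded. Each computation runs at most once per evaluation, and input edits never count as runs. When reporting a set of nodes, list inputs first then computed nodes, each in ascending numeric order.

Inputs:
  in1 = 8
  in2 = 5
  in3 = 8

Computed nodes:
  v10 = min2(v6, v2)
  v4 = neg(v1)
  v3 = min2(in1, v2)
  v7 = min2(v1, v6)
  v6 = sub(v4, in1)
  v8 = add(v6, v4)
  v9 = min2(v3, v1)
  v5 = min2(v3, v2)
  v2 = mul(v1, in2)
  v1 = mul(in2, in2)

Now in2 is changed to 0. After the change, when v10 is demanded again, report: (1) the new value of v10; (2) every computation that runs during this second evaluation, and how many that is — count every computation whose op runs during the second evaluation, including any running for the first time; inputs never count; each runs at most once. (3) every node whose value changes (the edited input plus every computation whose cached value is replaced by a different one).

New value of v10: -8.
Computations that run: v1, v2, v4, v6, v10 — 5 in total.
Values that change: in2, v1, v2, v4, v6, v10.

First evaluation (everything demanded from the output):
  v1 = mul(5, 5) = 25
  v2 = mul(25, 5) = 125
  v4 = neg(25) = -25
  v6 = sub(-25, 8) = -33
  v10 = min2(-33, 125) = -33

Propagation after the edit:
  v1: runs — in2 5->0; in2 5->0; result 0.
  v2: runs — v1 25->0; in2 5->0; result 0.
  v4: runs — v1 25->0; result 0.
  v6: runs — v4 -25->0; result -8.
  v10: runs — v6 -33->-8; v2 125->0; result -8.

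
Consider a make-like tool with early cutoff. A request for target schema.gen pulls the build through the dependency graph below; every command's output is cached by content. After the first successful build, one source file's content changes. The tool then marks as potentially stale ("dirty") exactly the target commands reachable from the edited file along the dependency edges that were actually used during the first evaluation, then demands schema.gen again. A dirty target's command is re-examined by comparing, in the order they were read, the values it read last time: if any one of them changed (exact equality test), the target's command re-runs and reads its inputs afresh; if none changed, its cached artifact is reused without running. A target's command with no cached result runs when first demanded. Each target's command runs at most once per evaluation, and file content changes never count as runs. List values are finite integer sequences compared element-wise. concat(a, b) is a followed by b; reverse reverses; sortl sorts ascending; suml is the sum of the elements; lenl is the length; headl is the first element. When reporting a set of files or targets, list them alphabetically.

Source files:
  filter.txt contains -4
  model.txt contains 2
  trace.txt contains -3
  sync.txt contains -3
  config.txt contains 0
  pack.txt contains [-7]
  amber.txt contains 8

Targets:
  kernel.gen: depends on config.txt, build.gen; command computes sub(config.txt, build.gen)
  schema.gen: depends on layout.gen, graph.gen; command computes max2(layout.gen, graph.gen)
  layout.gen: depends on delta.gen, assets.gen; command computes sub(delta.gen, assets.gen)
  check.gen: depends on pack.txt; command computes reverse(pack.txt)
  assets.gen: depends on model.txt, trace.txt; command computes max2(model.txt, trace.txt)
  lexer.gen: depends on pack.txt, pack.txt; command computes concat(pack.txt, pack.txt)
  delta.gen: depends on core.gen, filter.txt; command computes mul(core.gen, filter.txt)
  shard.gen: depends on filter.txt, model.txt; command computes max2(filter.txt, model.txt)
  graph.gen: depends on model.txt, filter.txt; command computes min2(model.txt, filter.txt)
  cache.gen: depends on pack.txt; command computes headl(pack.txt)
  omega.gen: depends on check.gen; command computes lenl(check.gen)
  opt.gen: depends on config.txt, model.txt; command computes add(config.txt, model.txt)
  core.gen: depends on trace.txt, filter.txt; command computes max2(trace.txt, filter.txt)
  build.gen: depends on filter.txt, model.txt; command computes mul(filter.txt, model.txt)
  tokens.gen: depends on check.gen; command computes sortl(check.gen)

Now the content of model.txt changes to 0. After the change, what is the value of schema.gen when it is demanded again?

First demand of the output computes:
  assets.gen = max2(2, -3) = 2
  core.gen = max2(-3, -4) = -3
  delta.gen = mul(-3, -4) = 12
  graph.gen = min2(2, -4) = -4
  layout.gen = sub(12, 2) = 10
  schema.gen = max2(10, -4) = 10

After the edit, cleaning proceeds:
  assets.gen: a read changed (model.txt 2->0) — executes, giving 0.
  graph.gen: a read changed (model.txt 2->0) — executes, giving -4 — identical to its old value.
  layout.gen: a read changed (assets.gen 2->0) — executes, giving 12.
  schema.gen: a read changed (layout.gen 10->12) — executes, giving 12.

Demanding schema.gen again yields 12.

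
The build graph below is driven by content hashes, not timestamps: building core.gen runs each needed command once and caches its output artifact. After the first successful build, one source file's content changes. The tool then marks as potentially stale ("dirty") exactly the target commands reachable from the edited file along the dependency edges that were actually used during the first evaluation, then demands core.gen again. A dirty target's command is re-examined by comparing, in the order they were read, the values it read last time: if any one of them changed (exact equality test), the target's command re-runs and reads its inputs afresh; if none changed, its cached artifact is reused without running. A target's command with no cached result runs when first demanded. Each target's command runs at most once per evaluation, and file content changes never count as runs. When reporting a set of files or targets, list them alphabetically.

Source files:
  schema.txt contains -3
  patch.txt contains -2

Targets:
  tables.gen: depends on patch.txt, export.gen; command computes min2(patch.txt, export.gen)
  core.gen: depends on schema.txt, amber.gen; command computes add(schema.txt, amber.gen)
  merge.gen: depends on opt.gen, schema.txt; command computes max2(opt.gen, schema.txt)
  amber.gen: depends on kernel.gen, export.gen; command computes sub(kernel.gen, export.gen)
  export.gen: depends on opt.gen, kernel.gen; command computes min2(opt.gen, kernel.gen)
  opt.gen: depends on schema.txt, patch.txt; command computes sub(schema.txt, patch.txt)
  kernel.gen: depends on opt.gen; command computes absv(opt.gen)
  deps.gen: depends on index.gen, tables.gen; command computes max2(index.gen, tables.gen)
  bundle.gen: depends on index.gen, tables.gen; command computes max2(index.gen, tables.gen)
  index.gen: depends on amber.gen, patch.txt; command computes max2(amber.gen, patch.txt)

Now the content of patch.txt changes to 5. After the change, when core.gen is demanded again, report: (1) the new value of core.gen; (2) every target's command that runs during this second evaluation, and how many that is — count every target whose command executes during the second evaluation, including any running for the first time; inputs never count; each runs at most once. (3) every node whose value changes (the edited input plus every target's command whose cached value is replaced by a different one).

core.gen now evaluates to 13.
Run set: amber.gen, core.gen, export.gen, kernel.gen, opt.gen (5 run).
Changed values: amber.gen, core.gen, export.gen, kernel.gen, opt.gen, patch.txt.

Initial pass — values computed on the first demand:
  opt.gen = sub(-3, -2) = -1
  kernel.gen = absv(-1) = 1
  export.gen = min2(-1, 1) = -1
  amber.gen = sub(1, -1) = 2
  core.gen = add(-3, 2) = -1

Second demand — change propagation:
  opt.gen: re-runs because patch.txt -2->5; new result -8.
  kernel.gen: re-runs because opt.gen -1->-8; new result 8.
  export.gen: re-runs because opt.gen -1->-8; kernel.gen 1->8; new result -8.
  amber.gen: re-runs because kernel.gen 1->8; export.gen -1->-8; new result 16.
  core.gen: re-runs because amber.gen 2->16; new result 13.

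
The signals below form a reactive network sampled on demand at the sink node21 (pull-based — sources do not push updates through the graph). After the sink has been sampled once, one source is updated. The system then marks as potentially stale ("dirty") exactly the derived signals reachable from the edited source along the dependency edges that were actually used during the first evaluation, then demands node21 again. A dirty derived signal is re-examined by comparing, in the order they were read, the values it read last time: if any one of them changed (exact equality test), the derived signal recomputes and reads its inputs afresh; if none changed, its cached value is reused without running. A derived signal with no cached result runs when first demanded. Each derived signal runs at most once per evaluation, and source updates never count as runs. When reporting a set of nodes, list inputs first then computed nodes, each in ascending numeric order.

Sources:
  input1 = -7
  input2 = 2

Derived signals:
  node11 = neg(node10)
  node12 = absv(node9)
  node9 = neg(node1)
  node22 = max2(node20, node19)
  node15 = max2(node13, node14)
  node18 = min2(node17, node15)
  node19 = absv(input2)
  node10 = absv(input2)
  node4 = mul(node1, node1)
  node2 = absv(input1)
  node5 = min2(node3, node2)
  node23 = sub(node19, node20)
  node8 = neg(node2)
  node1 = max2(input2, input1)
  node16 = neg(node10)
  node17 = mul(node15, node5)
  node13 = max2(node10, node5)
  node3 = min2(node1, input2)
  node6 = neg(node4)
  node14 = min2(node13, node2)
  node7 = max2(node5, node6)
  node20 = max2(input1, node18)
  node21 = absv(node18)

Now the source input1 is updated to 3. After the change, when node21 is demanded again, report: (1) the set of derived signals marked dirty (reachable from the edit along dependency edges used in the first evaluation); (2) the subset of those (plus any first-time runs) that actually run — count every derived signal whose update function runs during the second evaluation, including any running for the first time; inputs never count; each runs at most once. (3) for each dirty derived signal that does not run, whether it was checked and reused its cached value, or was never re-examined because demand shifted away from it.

Initial pass — values computed on the first demand:
  node1 = max2(2, -7) = 2
  node2 = absv(-7) = 7
  node3 = min2(2, 2) = 2
  node5 = min2(2, 7) = 2
  node10 = absv(2) = 2
  node13 = max2(2, 2) = 2
  node14 = min2(2, 7) = 2
  node15 = max2(2, 2) = 2
  node17 = mul(2, 2) = 4
  node18 = min2(4, 2) = 2
  node21 = absv(2) = 2

Second demand — change propagation:
  node1: re-runs because input1 -7->3; new result 3.
  node2: re-runs because input1 -7->3; new result 3.
  node3: re-runs because node1 2->3; new result 2 (unchanged).
  node5: re-runs because node2 7->3; new result 2 (unchanged).
  node13: re-examined; everything it read last time is the same (node10 unchanged, node5 unchanged) — cache 2 kept, no run.
  node14: re-runs because node2 7->3; new result 2 (unchanged).
  node15: re-examined; everything it read last time is the same (node13 unchanged, node14 unchanged) — cache 2 kept, no run.
  node17: re-examined; everything it read last time is the same (node15 unchanged, node5 unchanged) — cache 4 kept, no run.
  node18: re-examined; everything it read last time is the same (node17 unchanged, node15 unchanged) — cache 2 kept, no run.
  node21: re-examined; everything it read last time is the same (node18 unchanged) — cache 2 kept, no run.

The important point: at node13 every value read last time is unchanged, so the dirty flag clears without a run.

Dirty set: node1, node2, node3, node5, node13, node14, node15, node17, node18, node21.
Run set: node1, node2, node3, node5, node14 (5 run).
Re-examined without running (cache reused): node13, node15, node17, node18, node21.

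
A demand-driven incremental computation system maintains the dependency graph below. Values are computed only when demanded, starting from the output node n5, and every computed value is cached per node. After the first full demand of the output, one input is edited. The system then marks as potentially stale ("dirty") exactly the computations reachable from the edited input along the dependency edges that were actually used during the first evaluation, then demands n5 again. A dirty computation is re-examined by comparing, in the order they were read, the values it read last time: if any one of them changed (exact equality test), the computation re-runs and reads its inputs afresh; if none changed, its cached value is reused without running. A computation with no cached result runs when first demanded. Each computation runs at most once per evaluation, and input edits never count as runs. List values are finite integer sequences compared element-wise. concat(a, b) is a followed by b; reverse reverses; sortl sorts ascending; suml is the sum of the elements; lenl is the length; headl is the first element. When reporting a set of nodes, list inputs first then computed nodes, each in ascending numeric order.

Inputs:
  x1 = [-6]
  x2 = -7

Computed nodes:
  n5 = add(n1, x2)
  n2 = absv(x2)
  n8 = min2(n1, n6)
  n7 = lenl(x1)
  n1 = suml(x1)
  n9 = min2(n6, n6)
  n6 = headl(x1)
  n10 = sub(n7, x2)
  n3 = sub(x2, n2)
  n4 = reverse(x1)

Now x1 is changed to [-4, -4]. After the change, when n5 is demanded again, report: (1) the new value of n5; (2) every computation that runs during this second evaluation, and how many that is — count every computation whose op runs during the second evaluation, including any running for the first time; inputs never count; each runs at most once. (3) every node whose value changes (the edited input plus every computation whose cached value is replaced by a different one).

First evaluation (everything demanded from the output):
  n1 = suml([-6]) = -6
  n5 = add(-6, -7) = -13

Propagation after the edit:
  n1: runs — x1 [-6]->[-4, -4]; result -8.
  n5: runs — n1 -6->-8; result -15.

New value of n5: -15.
Computations that run: n1, n5 — 2 in total.
Values that change: x1, n1, n5.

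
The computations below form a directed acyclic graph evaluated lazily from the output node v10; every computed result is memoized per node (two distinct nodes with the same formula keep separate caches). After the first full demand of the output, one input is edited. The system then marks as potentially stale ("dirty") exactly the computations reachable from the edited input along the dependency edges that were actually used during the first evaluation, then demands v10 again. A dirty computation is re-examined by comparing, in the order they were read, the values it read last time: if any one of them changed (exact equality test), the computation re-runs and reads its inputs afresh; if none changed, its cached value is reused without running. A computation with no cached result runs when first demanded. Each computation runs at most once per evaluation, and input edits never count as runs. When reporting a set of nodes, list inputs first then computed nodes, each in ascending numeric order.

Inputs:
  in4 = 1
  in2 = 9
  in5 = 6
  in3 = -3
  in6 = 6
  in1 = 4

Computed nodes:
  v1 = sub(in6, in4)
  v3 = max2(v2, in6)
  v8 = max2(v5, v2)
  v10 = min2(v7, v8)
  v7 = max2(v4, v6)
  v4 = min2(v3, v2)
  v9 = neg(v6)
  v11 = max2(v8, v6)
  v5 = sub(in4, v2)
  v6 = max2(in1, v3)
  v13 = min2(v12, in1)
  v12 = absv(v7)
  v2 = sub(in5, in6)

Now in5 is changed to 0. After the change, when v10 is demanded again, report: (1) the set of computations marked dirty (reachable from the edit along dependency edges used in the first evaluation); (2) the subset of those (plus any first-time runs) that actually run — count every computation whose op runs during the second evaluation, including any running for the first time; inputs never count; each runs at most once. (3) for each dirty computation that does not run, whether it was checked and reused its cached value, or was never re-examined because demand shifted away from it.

The edit dirties: v2, v3, v4, v5, v6, v7, v8, v10.
7 computations run: v2, v3, v4, v5, v7, v8, v10.
Cache hits after checking: v6.
Note where the cutoff bites: v6 is checked, finds nothing changed, and keeps its cache.

First demand of the output computes:
  v2 = sub(6, 6) = 0
  v3 = max2(0, 6) = 6
  v4 = min2(6, 0) = 0
  v5 = sub(1, 0) = 1
  v6 = max2(4, 6) = 6
  v7 = max2(0, 6) = 6
  v8 = max2(1, 0) = 1
  v10 = min2(6, 1) = 1

After the edit, cleaning proceeds:
  v2: a read changed (in5 6->0) — executes, giving -6.
  v3: a read changed (v2 0->-6) — executes, giving 6 — identical to its old value.
  v4: a read changed (v2 0->-6) — executes, giving -6.
  v5: a read changed (v2 0->-6) — executes, giving 7.
  v6: dirty, but its reads are unchanged (in1 unchanged, v3 unchanged); cached 6 stands.
  v7: a read changed (v4 0->-6) — executes, giving 6 — identical to its old value.
  v8: a read changed (v5 1->7; v2 0->-6) — executes, giving 7.
  v10: a read changed (v8 1->7) — executes, giving 6.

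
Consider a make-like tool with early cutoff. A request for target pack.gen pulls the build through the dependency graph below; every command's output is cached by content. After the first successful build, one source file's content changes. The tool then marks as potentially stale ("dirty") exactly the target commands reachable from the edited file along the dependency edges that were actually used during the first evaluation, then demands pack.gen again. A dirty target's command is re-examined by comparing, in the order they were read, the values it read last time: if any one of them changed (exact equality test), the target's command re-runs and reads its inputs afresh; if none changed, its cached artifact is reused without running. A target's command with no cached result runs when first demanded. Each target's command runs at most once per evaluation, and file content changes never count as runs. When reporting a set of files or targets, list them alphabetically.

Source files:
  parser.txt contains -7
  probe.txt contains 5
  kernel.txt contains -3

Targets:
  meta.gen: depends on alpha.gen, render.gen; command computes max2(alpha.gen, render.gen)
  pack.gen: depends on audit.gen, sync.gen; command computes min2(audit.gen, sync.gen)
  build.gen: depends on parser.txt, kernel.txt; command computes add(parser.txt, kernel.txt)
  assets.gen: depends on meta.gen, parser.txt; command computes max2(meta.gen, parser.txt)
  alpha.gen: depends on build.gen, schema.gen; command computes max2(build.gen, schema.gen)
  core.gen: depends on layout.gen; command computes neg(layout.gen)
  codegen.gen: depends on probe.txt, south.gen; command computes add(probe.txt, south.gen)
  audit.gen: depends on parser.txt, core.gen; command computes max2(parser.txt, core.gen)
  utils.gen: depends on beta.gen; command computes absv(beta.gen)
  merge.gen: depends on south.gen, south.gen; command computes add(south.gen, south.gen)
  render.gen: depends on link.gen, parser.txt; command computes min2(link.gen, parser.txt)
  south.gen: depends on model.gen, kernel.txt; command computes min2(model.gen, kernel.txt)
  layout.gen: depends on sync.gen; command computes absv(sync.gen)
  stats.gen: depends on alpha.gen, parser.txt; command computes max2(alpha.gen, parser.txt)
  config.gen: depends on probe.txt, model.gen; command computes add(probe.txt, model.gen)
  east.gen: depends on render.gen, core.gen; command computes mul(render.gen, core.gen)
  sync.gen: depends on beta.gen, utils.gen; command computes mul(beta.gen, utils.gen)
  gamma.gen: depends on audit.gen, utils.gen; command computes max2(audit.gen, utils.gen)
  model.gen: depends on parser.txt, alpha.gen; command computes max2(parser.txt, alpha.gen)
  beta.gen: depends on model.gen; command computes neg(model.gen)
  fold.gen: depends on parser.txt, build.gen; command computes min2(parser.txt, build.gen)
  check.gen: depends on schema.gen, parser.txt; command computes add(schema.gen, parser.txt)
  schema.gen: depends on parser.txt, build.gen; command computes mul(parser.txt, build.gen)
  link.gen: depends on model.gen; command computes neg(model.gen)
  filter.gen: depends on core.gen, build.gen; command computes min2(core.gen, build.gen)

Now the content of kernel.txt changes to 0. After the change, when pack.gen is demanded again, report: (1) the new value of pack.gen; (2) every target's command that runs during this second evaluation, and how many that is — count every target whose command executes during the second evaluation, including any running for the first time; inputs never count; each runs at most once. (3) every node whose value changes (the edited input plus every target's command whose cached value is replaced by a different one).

First demand of the output computes:
  build.gen = add(-7, -3) = -10
  schema.gen = mul(-7, -10) = 70
  alpha.gen = max2(-10, 70) = 70
  model.gen = max2(-7, 70) = 70
  beta.gen = neg(70) = -70
  utils.gen = absv(-70) = 70
  sync.gen = mul(-70, 70) = -4900
  layout.gen = absv(-4900) = 4900
  core.gen = neg(4900) = -4900
  audit.gen = max2(-7, -4900) = -7
  pack.gen = min2(-7, -4900) = -4900

After the edit, cleaning proceeds:
  build.gen: a read changed (kernel.txt -3->0) — executes, giving -7.
  schema.gen: a read changed (build.gen -10->-7) — executes, giving 49.
  alpha.gen: a read changed (build.gen -10->-7; schema.gen 70->49) — executes, giving 49.
  model.gen: a read changed (alpha.gen 70->49) — executes, giving 49.
  beta.gen: a read changed (model.gen 70->49) — executes, giving -49.
  utils.gen: a read changed (beta.gen -70->-49) — executes, giving 49.
  sync.gen: a read changed (beta.gen -70->-49; utils.gen 70->49) — executes, giving -2401.
  layout.gen: a read changed (sync.gen -4900->-2401) — executes, giving 2401.
  core.gen: a read changed (layout.gen 4900->2401) — executes, giving -2401.
  audit.gen: a read changed (core.gen -4900->-2401) — executes, giving -7 — identical to its old value.
  pack.gen: a read changed (sync.gen -4900->-2401) — executes, giving -2401.

Demanding pack.gen again yields -2401.
11 target commands run: alpha.gen, audit.gen, beta.gen, build.gen, core.gen, layout.gen, model.gen, pack.gen, schema.gen, sync.gen, utils.gen.
The nodes whose values change: alpha.gen, beta.gen, build.gen, core.gen, kernel.txt, layout.gen, model.gen, pack.gen, schema.gen, sync.gen, utils.gen.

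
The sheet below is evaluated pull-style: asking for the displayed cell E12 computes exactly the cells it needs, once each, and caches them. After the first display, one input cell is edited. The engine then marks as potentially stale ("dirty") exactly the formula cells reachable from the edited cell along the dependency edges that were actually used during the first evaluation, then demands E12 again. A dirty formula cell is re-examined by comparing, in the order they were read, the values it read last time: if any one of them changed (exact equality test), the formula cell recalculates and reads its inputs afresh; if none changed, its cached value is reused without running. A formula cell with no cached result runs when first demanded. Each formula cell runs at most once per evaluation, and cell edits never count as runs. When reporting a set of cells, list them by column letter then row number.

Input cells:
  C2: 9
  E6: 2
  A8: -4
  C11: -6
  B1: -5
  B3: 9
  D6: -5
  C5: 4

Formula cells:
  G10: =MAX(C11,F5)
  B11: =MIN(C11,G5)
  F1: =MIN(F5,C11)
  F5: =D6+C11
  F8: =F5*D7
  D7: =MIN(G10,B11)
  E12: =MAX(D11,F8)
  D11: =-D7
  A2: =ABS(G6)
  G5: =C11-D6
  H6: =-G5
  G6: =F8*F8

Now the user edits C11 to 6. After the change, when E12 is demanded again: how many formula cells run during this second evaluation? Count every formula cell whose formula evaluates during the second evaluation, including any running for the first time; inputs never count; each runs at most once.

8 formula cells run: B11, D7, D11, E12, F5, F8, G5, G10.

First demand of the output computes:
  F5 = -5 + -6 = -11
  G5 = -6 - -5 = -1
  B11 = MIN(-6, -1) = -6
  G10 = MAX(-6, -11) = -6
  D7 = MIN(-6, -6) = -6
  D11 = -(-6) = 6
  F8 = -11 * -6 = 66
  E12 = MAX(6, 66) = 66

After the edit, cleaning proceeds:
  F5: a read changed (C11 -6->6) — executes, giving 1.
  G5: a read changed (C11 -6->6) — executes, giving 11.
  B11: a read changed (C11 -6->6; G5 -1->11) — executes, giving 6.
  G10: a read changed (C11 -6->6; F5 -11->1) — executes, giving 6.
  D7: a read changed (G10 -6->6; B11 -6->6) — executes, giving 6.
  D11: a read changed (D7 -6->6) — executes, giving -6.
  F8: a read changed (F5 -11->1; D7 -6->6) — executes, giving 6.
  E12: a read changed (D11 6->-6; F8 66->6) — executes, giving 6.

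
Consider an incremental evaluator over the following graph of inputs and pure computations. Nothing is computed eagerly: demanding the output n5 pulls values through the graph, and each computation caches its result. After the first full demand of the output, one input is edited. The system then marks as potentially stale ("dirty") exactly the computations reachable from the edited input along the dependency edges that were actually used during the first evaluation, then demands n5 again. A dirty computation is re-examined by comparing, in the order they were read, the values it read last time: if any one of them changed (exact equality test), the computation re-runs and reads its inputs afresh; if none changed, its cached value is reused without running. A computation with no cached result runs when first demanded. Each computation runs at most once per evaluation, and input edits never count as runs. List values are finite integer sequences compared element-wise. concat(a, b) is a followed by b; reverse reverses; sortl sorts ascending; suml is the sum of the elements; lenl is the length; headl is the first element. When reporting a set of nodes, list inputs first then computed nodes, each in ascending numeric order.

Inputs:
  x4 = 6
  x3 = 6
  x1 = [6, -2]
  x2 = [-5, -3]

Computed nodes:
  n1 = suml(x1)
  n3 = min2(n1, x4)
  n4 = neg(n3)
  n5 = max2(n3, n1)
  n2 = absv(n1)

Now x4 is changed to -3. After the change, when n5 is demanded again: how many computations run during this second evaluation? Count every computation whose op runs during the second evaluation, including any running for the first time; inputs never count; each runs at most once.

Run set: n3, n5 (2 run).

Initial pass — values computed on the first demand:
  n1 = suml([6, -2]) = 4
  n3 = min2(4, 6) = 4
  n5 = max2(4, 4) = 4

Second demand — change propagation:
  n3: re-runs because x4 6->-3; new result -3.
  n5: re-runs because n3 4->-3; new result 4 (unchanged).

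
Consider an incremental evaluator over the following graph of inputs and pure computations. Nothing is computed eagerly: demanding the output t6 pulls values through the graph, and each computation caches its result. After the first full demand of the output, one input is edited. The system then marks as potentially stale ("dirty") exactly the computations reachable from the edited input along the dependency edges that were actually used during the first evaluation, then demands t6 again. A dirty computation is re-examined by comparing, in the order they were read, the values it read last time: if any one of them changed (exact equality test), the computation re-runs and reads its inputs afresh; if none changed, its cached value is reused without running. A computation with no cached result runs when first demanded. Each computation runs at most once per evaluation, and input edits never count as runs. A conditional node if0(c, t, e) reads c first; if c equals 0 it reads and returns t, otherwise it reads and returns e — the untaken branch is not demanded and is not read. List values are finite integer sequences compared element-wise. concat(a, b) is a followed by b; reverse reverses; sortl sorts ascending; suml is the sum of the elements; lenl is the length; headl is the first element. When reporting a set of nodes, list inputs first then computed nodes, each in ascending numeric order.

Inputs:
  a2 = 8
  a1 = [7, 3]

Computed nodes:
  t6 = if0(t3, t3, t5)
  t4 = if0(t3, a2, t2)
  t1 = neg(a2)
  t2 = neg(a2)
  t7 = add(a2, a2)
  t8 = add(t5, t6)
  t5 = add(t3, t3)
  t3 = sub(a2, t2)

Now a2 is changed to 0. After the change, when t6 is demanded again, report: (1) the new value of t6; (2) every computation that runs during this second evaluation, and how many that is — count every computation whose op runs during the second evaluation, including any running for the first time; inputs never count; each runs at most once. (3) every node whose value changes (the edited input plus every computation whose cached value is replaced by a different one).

t6 now evaluates to 0.
Run set: t2, t3, t6 (3 run).
Changed values: a2, t2, t3, t6.
The important point: the flipped condition redirects demand; t5 is left stale, never re-checked.

Initial pass — values computed on the first demand:
  t2 = neg(8) = -8
  t3 = sub(8, -8) = 16
  t5 = add(16, 16) = 32
  t6 = if0(t3=16 -> else branch t5) = 32

Second demand — change propagation:
  t2: re-runs because a2 8->0; new result 0.
  t3: re-runs because a2 8->0; t2 -8->0; new result 0.
  t5: dirty yet unreached — the second evaluation never asks for it.
  t6: re-runs because t3 16->0; new result 0.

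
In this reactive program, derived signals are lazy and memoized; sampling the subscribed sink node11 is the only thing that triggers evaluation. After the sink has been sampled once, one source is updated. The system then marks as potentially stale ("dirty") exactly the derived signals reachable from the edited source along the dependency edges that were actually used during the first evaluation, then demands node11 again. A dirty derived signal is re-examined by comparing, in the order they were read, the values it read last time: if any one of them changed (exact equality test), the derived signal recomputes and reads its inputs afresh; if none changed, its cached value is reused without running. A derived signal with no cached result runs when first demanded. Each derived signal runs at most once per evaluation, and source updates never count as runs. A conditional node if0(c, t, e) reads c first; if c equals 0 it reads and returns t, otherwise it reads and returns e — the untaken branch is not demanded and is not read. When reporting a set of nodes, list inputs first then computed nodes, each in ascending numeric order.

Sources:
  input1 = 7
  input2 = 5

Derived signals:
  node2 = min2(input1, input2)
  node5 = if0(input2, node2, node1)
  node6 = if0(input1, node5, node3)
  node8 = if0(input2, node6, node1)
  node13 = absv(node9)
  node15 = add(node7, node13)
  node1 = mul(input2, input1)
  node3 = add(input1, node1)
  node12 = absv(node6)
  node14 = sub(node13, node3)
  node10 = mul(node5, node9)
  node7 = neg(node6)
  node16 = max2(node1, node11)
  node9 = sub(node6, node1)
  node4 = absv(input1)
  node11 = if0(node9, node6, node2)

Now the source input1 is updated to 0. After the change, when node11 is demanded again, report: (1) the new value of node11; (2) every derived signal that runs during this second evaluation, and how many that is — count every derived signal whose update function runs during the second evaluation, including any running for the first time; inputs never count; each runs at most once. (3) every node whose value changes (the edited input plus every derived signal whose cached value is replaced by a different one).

Demanding node11 again yields 0.
5 derived signals run: node1, node5, node6, node9, node11.
The nodes whose values change: input1, node1, node6, node9, node11.
Note the branch switch — demand abandons node2, node3, which are never re-examined.

First demand of the output computes:
  node1 = mul(5, 7) = 35
  node2 = min2(7, 5) = 5
  node3 = add(7, 35) = 42
  node6 = if0(input1=7 -> else branch node3) = 42
  node9 = sub(42, 35) = 7
  node11 = if0(node9=7 -> else branch node2) = 5

After the edit, cleaning proceeds:
  node1: a read changed (input1 7->0) — executes, giving 0.
  node2: stays stale; no demand reaches it after the flip.
  node3: stays stale; no demand reaches it after the flip.
  node5: had never run; runs now, result 0.
  node6: a read changed (input1 7->0) — executes, giving 0.
  node9: a read changed (node6 42->0; node1 35->0) — executes, giving 0.
  node11: a read changed (node9 7->0) — executes, giving 0.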